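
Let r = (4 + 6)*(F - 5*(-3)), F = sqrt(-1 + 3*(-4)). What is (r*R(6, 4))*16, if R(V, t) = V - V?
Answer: 0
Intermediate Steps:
R(V, t) = 0
F = I*sqrt(13) (F = sqrt(-1 - 12) = sqrt(-13) = I*sqrt(13) ≈ 3.6056*I)
r = 150 + 10*I*sqrt(13) (r = (4 + 6)*(I*sqrt(13) - 5*(-3)) = 10*(I*sqrt(13) + 15) = 10*(15 + I*sqrt(13)) = 150 + 10*I*sqrt(13) ≈ 150.0 + 36.056*I)
(r*R(6, 4))*16 = ((150 + 10*I*sqrt(13))*0)*16 = 0*16 = 0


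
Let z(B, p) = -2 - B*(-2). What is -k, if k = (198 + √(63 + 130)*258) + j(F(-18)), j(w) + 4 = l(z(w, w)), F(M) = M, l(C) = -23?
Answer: -171 - 258*√193 ≈ -3755.3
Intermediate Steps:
z(B, p) = -2 + 2*B (z(B, p) = -2 - (-2)*B = -2 + 2*B)
j(w) = -27 (j(w) = -4 - 23 = -27)
k = 171 + 258*√193 (k = (198 + √(63 + 130)*258) - 27 = (198 + √193*258) - 27 = (198 + 258*√193) - 27 = 171 + 258*√193 ≈ 3755.3)
-k = -(171 + 258*√193) = -171 - 258*√193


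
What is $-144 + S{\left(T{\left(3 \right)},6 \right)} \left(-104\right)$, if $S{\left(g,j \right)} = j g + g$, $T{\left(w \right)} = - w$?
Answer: $2040$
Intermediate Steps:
$S{\left(g,j \right)} = g + g j$ ($S{\left(g,j \right)} = g j + g = g + g j$)
$-144 + S{\left(T{\left(3 \right)},6 \right)} \left(-104\right) = -144 + \left(-1\right) 3 \left(1 + 6\right) \left(-104\right) = -144 + \left(-3\right) 7 \left(-104\right) = -144 - -2184 = -144 + 2184 = 2040$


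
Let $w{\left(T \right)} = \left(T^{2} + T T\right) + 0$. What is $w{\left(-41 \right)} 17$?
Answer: $57154$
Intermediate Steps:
$w{\left(T \right)} = 2 T^{2}$ ($w{\left(T \right)} = \left(T^{2} + T^{2}\right) + 0 = 2 T^{2} + 0 = 2 T^{2}$)
$w{\left(-41 \right)} 17 = 2 \left(-41\right)^{2} \cdot 17 = 2 \cdot 1681 \cdot 17 = 3362 \cdot 17 = 57154$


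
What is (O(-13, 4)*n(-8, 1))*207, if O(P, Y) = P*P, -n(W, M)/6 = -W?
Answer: -1679184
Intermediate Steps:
n(W, M) = 6*W (n(W, M) = -(-6)*W = 6*W)
O(P, Y) = P²
(O(-13, 4)*n(-8, 1))*207 = ((-13)²*(6*(-8)))*207 = (169*(-48))*207 = -8112*207 = -1679184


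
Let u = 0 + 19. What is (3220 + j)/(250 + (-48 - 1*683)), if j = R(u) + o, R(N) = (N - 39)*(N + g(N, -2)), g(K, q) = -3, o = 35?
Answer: -2935/481 ≈ -6.1019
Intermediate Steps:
u = 19
R(N) = (-39 + N)*(-3 + N) (R(N) = (N - 39)*(N - 3) = (-39 + N)*(-3 + N))
j = -285 (j = (117 + 19² - 42*19) + 35 = (117 + 361 - 798) + 35 = -320 + 35 = -285)
(3220 + j)/(250 + (-48 - 1*683)) = (3220 - 285)/(250 + (-48 - 1*683)) = 2935/(250 + (-48 - 683)) = 2935/(250 - 731) = 2935/(-481) = 2935*(-1/481) = -2935/481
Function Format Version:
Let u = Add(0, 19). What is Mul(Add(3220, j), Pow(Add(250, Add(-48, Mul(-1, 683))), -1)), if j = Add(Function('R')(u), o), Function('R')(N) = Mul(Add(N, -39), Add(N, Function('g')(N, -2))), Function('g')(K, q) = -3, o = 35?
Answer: Rational(-2935, 481) ≈ -6.1019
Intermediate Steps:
u = 19
Function('R')(N) = Mul(Add(-39, N), Add(-3, N)) (Function('R')(N) = Mul(Add(N, -39), Add(N, -3)) = Mul(Add(-39, N), Add(-3, N)))
j = -285 (j = Add(Add(117, Pow(19, 2), Mul(-42, 19)), 35) = Add(Add(117, 361, -798), 35) = Add(-320, 35) = -285)
Mul(Add(3220, j), Pow(Add(250, Add(-48, Mul(-1, 683))), -1)) = Mul(Add(3220, -285), Pow(Add(250, Add(-48, Mul(-1, 683))), -1)) = Mul(2935, Pow(Add(250, Add(-48, -683)), -1)) = Mul(2935, Pow(Add(250, -731), -1)) = Mul(2935, Pow(-481, -1)) = Mul(2935, Rational(-1, 481)) = Rational(-2935, 481)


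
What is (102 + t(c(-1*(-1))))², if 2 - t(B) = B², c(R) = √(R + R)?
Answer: 10404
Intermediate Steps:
c(R) = √2*√R (c(R) = √(2*R) = √2*√R)
t(B) = 2 - B²
(102 + t(c(-1*(-1))))² = (102 + (2 - (√2*√(-1*(-1)))²))² = (102 + (2 - (√2*√1)²))² = (102 + (2 - (√2*1)²))² = (102 + (2 - (√2)²))² = (102 + (2 - 1*2))² = (102 + (2 - 2))² = (102 + 0)² = 102² = 10404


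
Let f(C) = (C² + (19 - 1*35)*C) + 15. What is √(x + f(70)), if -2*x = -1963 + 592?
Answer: √17922/2 ≈ 66.937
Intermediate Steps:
f(C) = 15 + C² - 16*C (f(C) = (C² + (19 - 35)*C) + 15 = (C² - 16*C) + 15 = 15 + C² - 16*C)
x = 1371/2 (x = -(-1963 + 592)/2 = -½*(-1371) = 1371/2 ≈ 685.50)
√(x + f(70)) = √(1371/2 + (15 + 70² - 16*70)) = √(1371/2 + (15 + 4900 - 1120)) = √(1371/2 + 3795) = √(8961/2) = √17922/2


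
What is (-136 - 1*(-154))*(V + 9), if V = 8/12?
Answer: 174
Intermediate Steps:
V = 2/3 (V = 8*(1/12) = 2/3 ≈ 0.66667)
(-136 - 1*(-154))*(V + 9) = (-136 - 1*(-154))*(2/3 + 9) = (-136 + 154)*(29/3) = 18*(29/3) = 174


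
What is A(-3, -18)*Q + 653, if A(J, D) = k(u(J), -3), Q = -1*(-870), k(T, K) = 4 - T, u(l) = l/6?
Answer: 4568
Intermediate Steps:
u(l) = l/6 (u(l) = l*(1/6) = l/6)
Q = 870
A(J, D) = 4 - J/6
A(-3, -18)*Q + 653 = (4 - 1/6*(-3))*870 + 653 = (4 + 1/2)*870 + 653 = (9/2)*870 + 653 = 3915 + 653 = 4568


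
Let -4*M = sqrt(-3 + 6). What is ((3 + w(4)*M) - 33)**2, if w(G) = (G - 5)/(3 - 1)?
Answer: (240 - sqrt(3))**2/64 ≈ 887.06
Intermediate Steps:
w(G) = -5/2 + G/2 (w(G) = (-5 + G)/2 = (-5 + G)*(1/2) = -5/2 + G/2)
M = -sqrt(3)/4 (M = -sqrt(-3 + 6)/4 = -sqrt(3)/4 ≈ -0.43301)
((3 + w(4)*M) - 33)**2 = ((3 + (-5/2 + (1/2)*4)*(-sqrt(3)/4)) - 33)**2 = ((3 + (-5/2 + 2)*(-sqrt(3)/4)) - 33)**2 = ((3 - (-1)*sqrt(3)/8) - 33)**2 = ((3 + sqrt(3)/8) - 33)**2 = (-30 + sqrt(3)/8)**2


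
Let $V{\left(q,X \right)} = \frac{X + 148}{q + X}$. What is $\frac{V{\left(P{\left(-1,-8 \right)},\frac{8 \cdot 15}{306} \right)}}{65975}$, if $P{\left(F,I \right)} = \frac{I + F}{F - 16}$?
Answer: $\frac{7568}{3100825} \approx 0.0024406$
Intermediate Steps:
$P{\left(F,I \right)} = \frac{F + I}{-16 + F}$
$V{\left(q,X \right)} = \frac{148 + X}{X + q}$
$\frac{V{\left(P{\left(-1,-8 \right)},\frac{8 \cdot 15}{306} \right)}}{65975} = \frac{\frac{1}{\frac{8 \cdot 15}{306} + \frac{-1 - 8}{-16 - 1}} \left(148 + \frac{8 \cdot 15}{306}\right)}{65975} = \frac{148 + 120 \cdot \frac{1}{306}}{120 \cdot \frac{1}{306} + \frac{1}{-17} \left(-9\right)} \frac{1}{65975} = \frac{148 + \frac{20}{51}}{\frac{20}{51} - - \frac{9}{17}} \cdot \frac{1}{65975} = \frac{1}{\frac{20}{51} + \frac{9}{17}} \cdot \frac{7568}{51} \cdot \frac{1}{65975} = \frac{1}{\frac{47}{51}} \cdot \frac{7568}{51} \cdot \frac{1}{65975} = \frac{51}{47} \cdot \frac{7568}{51} \cdot \frac{1}{65975} = \frac{7568}{47} \cdot \frac{1}{65975} = \frac{7568}{3100825}$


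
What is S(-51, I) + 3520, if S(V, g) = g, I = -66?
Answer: 3454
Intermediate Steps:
S(-51, I) + 3520 = -66 + 3520 = 3454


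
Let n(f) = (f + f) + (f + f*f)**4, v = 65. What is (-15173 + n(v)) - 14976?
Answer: 338710896779981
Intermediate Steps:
n(f) = (f + f**2)**4 + 2*f (n(f) = 2*f + (f + f**2)**4 = (f + f**2)**4 + 2*f)
(-15173 + n(v)) - 14976 = (-15173 + 65*(2 + 65**3*(1 + 65)**4)) - 14976 = (-15173 + 65*(2 + 274625*66**4)) - 14976 = (-15173 + 65*(2 + 274625*18974736)) - 14976 = (-15173 + 65*(2 + 5210936874000)) - 14976 = (-15173 + 65*5210936874002) - 14976 = (-15173 + 338710896810130) - 14976 = 338710896794957 - 14976 = 338710896779981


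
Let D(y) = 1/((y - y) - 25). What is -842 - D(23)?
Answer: -21049/25 ≈ -841.96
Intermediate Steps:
D(y) = -1/25 (D(y) = 1/(0 - 25) = 1/(-25) = -1/25)
-842 - D(23) = -842 - (-1)/25 = -842 - 1*(-1/25) = -842 + 1/25 = -21049/25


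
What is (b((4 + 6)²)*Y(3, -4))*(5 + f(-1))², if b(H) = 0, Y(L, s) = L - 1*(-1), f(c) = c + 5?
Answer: 0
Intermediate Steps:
f(c) = 5 + c
Y(L, s) = 1 + L (Y(L, s) = L + 1 = 1 + L)
(b((4 + 6)²)*Y(3, -4))*(5 + f(-1))² = (0*(1 + 3))*(5 + (5 - 1))² = (0*4)*(5 + 4)² = 0*9² = 0*81 = 0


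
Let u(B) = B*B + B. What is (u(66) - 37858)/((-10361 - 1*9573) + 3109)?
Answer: 33436/16825 ≈ 1.9873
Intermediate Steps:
u(B) = B + B² (u(B) = B² + B = B + B²)
(u(66) - 37858)/((-10361 - 1*9573) + 3109) = (66*(1 + 66) - 37858)/((-10361 - 1*9573) + 3109) = (66*67 - 37858)/((-10361 - 9573) + 3109) = (4422 - 37858)/(-19934 + 3109) = -33436/(-16825) = -33436*(-1/16825) = 33436/16825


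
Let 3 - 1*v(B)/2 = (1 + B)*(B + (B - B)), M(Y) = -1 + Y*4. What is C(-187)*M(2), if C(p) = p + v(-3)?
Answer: -1351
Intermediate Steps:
M(Y) = -1 + 4*Y
v(B) = 6 - 2*B*(1 + B) (v(B) = 6 - 2*(1 + B)*(B + (B - B)) = 6 - 2*(1 + B)*(B + 0) = 6 - 2*(1 + B)*B = 6 - 2*B*(1 + B))
C(p) = -6 + p (C(p) = p + (6 - 2*(-3) - 2*(-3)**2) = p + (6 + 6 - 2*9) = p + (6 + 6 - 18) = p - 6 = -6 + p)
C(-187)*M(2) = (-6 - 187)*(-1 + 4*2) = -193*(-1 + 8) = -193*7 = -1351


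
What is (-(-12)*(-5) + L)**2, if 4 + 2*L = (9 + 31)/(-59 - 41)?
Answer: 96721/25 ≈ 3868.8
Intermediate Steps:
L = -11/5 (L = -2 + ((9 + 31)/(-59 - 41))/2 = -2 + (40/(-100))/2 = -2 + (40*(-1/100))/2 = -2 + (1/2)*(-2/5) = -2 - 1/5 = -11/5 ≈ -2.2000)
(-(-12)*(-5) + L)**2 = (-(-12)*(-5) - 11/5)**2 = (-6*10 - 11/5)**2 = (-60 - 11/5)**2 = (-311/5)**2 = 96721/25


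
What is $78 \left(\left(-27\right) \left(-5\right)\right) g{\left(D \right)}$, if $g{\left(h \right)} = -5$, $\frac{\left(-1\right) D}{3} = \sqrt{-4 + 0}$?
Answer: $-52650$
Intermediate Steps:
$D = - 6 i$ ($D = - 3 \sqrt{-4 + 0} = - 3 \sqrt{-4} = - 3 \cdot 2 i = - 6 i \approx - 6.0 i$)
$78 \left(\left(-27\right) \left(-5\right)\right) g{\left(D \right)} = 78 \left(\left(-27\right) \left(-5\right)\right) \left(-5\right) = 78 \cdot 135 \left(-5\right) = 10530 \left(-5\right) = -52650$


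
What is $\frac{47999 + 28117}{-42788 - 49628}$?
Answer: $- \frac{19029}{23104} \approx -0.82362$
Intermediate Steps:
$\frac{47999 + 28117}{-42788 - 49628} = \frac{76116}{-92416} = 76116 \left(- \frac{1}{92416}\right) = - \frac{19029}{23104}$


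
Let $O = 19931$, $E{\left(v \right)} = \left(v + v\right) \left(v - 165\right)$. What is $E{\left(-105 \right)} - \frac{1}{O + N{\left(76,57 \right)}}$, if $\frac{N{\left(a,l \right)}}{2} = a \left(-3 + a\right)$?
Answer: $\frac{1759230899}{31027} \approx 56700.0$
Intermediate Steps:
$E{\left(v \right)} = 2 v \left(-165 + v\right)$
$N{\left(a,l \right)} = 2 a \left(-3 + a\right)$
$E{\left(-105 \right)} - \frac{1}{O + N{\left(76,57 \right)}} = 2 \left(-105\right) \left(-165 - 105\right) - \frac{1}{19931 + 2 \cdot 76 \left(-3 + 76\right)} = 2 \left(-105\right) \left(-270\right) - \frac{1}{19931 + 2 \cdot 76 \cdot 73} = 56700 - \frac{1}{19931 + 11096} = 56700 - \frac{1}{31027} = \frac{1759230899}{31027}$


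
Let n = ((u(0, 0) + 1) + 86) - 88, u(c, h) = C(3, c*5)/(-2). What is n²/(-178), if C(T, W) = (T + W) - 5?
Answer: 0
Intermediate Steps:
C(T, W) = -5 + T + W
u(c, h) = 1 - 5*c/2 (u(c, h) = (-5 + 3 + c*5)/(-2) = (-5 + 3 + 5*c)*(-½) = (-2 + 5*c)*(-½) = 1 - 5*c/2)
n = 0 (n = (((1 - 5/2*0) + 1) + 86) - 88 = (((1 + 0) + 1) + 86) - 88 = ((1 + 1) + 86) - 88 = (2 + 86) - 88 = 88 - 88 = 0)
n²/(-178) = 0²/(-178) = 0*(-1/178) = 0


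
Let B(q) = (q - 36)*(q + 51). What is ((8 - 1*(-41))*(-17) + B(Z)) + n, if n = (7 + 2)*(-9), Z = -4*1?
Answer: -2794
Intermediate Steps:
Z = -4
B(q) = (-36 + q)*(51 + q)
n = -81 (n = 9*(-9) = -81)
((8 - 1*(-41))*(-17) + B(Z)) + n = ((8 - 1*(-41))*(-17) + (-1836 + (-4)² + 15*(-4))) - 81 = ((8 + 41)*(-17) + (-1836 + 16 - 60)) - 81 = (49*(-17) - 1880) - 81 = (-833 - 1880) - 81 = -2713 - 81 = -2794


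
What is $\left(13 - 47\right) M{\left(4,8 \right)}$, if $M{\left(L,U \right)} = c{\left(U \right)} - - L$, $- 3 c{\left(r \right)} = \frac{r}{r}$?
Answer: $- \frac{374}{3} \approx -124.67$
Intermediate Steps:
$c{\left(r \right)} = - \frac{1}{3}$ ($c{\left(r \right)} = - \frac{r \frac{1}{r}}{3} = \left(- \frac{1}{3}\right) 1 = - \frac{1}{3}$)
$M{\left(L,U \right)} = - \frac{1}{3} + L$ ($M{\left(L,U \right)} = - \frac{1}{3} - - L = - \frac{1}{3} + L$)
$\left(13 - 47\right) M{\left(4,8 \right)} = \left(13 - 47\right) \left(- \frac{1}{3} + 4\right) = \left(-34\right) \frac{11}{3} = - \frac{374}{3}$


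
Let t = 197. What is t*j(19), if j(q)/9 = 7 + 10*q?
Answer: 349281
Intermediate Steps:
j(q) = 63 + 90*q (j(q) = 9*(7 + 10*q) = 63 + 90*q)
t*j(19) = 197*(63 + 90*19) = 197*(63 + 1710) = 197*1773 = 349281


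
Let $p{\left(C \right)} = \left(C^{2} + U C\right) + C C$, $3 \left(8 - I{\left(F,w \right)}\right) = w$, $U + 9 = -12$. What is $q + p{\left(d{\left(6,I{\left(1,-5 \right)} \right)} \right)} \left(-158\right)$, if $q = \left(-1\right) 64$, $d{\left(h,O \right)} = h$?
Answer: $8468$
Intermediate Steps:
$U = -21$ ($U = -9 - 12 = -21$)
$I{\left(F,w \right)} = 8 - \frac{w}{3}$
$p{\left(C \right)} = - 21 C + 2 C^{2}$ ($p{\left(C \right)} = \left(C^{2} - 21 C\right) + C C = \left(C^{2} - 21 C\right) + C^{2} = - 21 C + 2 C^{2}$)
$q = -64$
$q + p{\left(d{\left(6,I{\left(1,-5 \right)} \right)} \right)} \left(-158\right) = -64 + 6 \left(-21 + 2 \cdot 6\right) \left(-158\right) = -64 + 6 \left(-21 + 12\right) \left(-158\right) = -64 + 6 \left(-9\right) \left(-158\right) = -64 - -8532 = -64 + 8532 = 8468$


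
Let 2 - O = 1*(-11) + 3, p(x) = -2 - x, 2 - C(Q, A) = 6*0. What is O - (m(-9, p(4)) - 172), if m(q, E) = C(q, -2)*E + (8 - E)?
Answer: 180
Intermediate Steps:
C(Q, A) = 2 (C(Q, A) = 2 - 6*0 = 2 - 1*0 = 2 + 0 = 2)
m(q, E) = 8 + E (m(q, E) = 2*E + (8 - E) = 8 + E)
O = 10 (O = 2 - (1*(-11) + 3) = 2 - (-11 + 3) = 2 - 1*(-8) = 2 + 8 = 10)
O - (m(-9, p(4)) - 172) = 10 - ((8 + (-2 - 1*4)) - 172) = 10 - ((8 + (-2 - 4)) - 172) = 10 - ((8 - 6) - 172) = 10 - (2 - 172) = 10 - 1*(-170) = 10 + 170 = 180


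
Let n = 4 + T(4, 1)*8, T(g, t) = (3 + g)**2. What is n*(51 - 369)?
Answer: -125928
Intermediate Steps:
n = 396 (n = 4 + (3 + 4)**2*8 = 4 + 7**2*8 = 4 + 49*8 = 4 + 392 = 396)
n*(51 - 369) = 396*(51 - 369) = 396*(-318) = -125928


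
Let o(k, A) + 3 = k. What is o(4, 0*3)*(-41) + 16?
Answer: -25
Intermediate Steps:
o(k, A) = -3 + k
o(4, 0*3)*(-41) + 16 = (-3 + 4)*(-41) + 16 = 1*(-41) + 16 = -41 + 16 = -25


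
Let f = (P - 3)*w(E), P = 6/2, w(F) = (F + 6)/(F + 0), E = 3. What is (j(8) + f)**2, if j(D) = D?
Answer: 64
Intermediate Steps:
w(F) = (6 + F)/F
P = 3 (P = 6*(1/2) = 3)
f = 0 (f = (3 - 3)*((6 + 3)/3) = 0*((1/3)*9) = 0*3 = 0)
(j(8) + f)**2 = (8 + 0)**2 = 8**2 = 64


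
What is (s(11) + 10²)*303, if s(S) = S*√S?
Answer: 30300 + 3333*√11 ≈ 41354.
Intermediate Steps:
s(S) = S^(3/2)
(s(11) + 10²)*303 = (11^(3/2) + 10²)*303 = (11*√11 + 100)*303 = (100 + 11*√11)*303 = 30300 + 3333*√11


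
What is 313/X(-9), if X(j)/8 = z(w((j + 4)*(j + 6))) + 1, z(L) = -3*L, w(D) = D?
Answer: -313/352 ≈ -0.88920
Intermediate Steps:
X(j) = 8 - 24*(4 + j)*(6 + j) (X(j) = 8*(-3*(j + 4)*(j + 6) + 1) = 8*(-3*(4 + j)*(6 + j) + 1) = 8*(1 - 3*(4 + j)*(6 + j)) = 8 - 24*(4 + j)*(6 + j))
313/X(-9) = 313/(-568 - 240*(-9) - 24*(-9)²) = 313/(-568 + 2160 - 24*81) = 313/(-568 + 2160 - 1944) = 313/(-352) = 313*(-1/352) = -313/352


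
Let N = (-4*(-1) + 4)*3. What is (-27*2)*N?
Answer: -1296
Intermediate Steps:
N = 24 (N = (4 + 4)*3 = 8*3 = 24)
(-27*2)*N = -27*2*24 = -54*24 = -1296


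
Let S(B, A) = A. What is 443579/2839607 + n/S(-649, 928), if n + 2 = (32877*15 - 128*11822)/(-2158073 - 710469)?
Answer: 1167415900877143/7559053643098432 ≈ 0.15444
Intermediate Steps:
n = -4717023/2868542 (n = -2 + (32877*15 - 128*11822)/(-2158073 - 710469) = -2 + (493155 - 1513216)/(-2868542) = -2 - 1020061*(-1/2868542) = -2 + 1020061/2868542 = -4717023/2868542 ≈ -1.6444)
443579/2839607 + n/S(-649, 928) = 443579/2839607 - 4717023/2868542/928 = 443579*(1/2839607) - 4717023/2868542*1/928 = 443579/2839607 - 4717023/2662006976 = 1167415900877143/7559053643098432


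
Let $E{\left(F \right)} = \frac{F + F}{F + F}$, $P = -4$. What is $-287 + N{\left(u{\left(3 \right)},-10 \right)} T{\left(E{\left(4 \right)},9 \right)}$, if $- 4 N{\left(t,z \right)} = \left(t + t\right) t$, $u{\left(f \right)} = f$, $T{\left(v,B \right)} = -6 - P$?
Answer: $-278$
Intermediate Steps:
$E{\left(F \right)} = 1$ ($E{\left(F \right)} = \frac{2 F}{2 F} = 2 F \frac{1}{2 F} = 1$)
$T{\left(v,B \right)} = -2$ ($T{\left(v,B \right)} = -6 - -4 = -6 + 4 = -2$)
$N{\left(t,z \right)} = - \frac{t^{2}}{2}$ ($N{\left(t,z \right)} = - \frac{\left(t + t\right) t}{4} = - \frac{2 t t}{4} = - \frac{2 t^{2}}{4} = - \frac{t^{2}}{2}$)
$-287 + N{\left(u{\left(3 \right)},-10 \right)} T{\left(E{\left(4 \right)},9 \right)} = -287 + - \frac{3^{2}}{2} \left(-2\right) = -287 + \left(- \frac{1}{2}\right) 9 \left(-2\right) = -287 - -9 = -287 + 9 = -278$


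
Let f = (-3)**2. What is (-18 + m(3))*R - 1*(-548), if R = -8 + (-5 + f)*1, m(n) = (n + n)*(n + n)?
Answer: 476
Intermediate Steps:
f = 9
m(n) = 4*n**2 (m(n) = (2*n)*(2*n) = 4*n**2)
R = -4 (R = -8 + (-5 + 9)*1 = -8 + 4*1 = -8 + 4 = -4)
(-18 + m(3))*R - 1*(-548) = (-18 + 4*3**2)*(-4) - 1*(-548) = (-18 + 4*9)*(-4) + 548 = (-18 + 36)*(-4) + 548 = 18*(-4) + 548 = -72 + 548 = 476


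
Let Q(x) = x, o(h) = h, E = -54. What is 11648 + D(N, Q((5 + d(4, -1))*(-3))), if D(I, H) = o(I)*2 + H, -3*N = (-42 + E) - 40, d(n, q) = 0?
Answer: 35171/3 ≈ 11724.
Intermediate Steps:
N = 136/3 (N = -((-42 - 54) - 40)/3 = -(-96 - 40)/3 = -⅓*(-136) = 136/3 ≈ 45.333)
D(I, H) = H + 2*I (D(I, H) = I*2 + H = 2*I + H = H + 2*I)
11648 + D(N, Q((5 + d(4, -1))*(-3))) = 11648 + ((5 + 0)*(-3) + 2*(136/3)) = 11648 + (5*(-3) + 272/3) = 11648 + (-15 + 272/3) = 11648 + 227/3 = 35171/3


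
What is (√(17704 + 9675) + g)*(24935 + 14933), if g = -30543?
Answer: -1217688324 + 39868*√27379 ≈ -1.2111e+9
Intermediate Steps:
(√(17704 + 9675) + g)*(24935 + 14933) = (√(17704 + 9675) - 30543)*(24935 + 14933) = (√27379 - 30543)*39868 = (-30543 + √27379)*39868 = -1217688324 + 39868*√27379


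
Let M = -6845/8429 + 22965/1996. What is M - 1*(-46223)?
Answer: 777848788697/16824284 ≈ 46234.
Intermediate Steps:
M = 179909365/16824284 (M = -6845*1/8429 + 22965*(1/1996) = -6845/8429 + 22965/1996 = 179909365/16824284 ≈ 10.693)
M - 1*(-46223) = 179909365/16824284 - 1*(-46223) = 179909365/16824284 + 46223 = 777848788697/16824284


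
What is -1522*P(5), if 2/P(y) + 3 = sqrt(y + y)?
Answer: -9132 - 3044*sqrt(10) ≈ -18758.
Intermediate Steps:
P(y) = 2/(-3 + sqrt(2)*sqrt(y)) (P(y) = 2/(-3 + sqrt(y + y)) = 2/(-3 + sqrt(2*y)) = 2/(-3 + sqrt(2)*sqrt(y)))
-1522*P(5) = -3044/(-3 + sqrt(2)*sqrt(5)) = -3044/(-3 + sqrt(10))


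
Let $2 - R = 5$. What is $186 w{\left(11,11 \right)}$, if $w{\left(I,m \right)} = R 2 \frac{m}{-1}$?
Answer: $12276$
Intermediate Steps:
$R = -3$ ($R = 2 - 5 = -3$)
$w{\left(I,m \right)} = 6 m$ ($w{\left(I,m \right)} = \left(-3\right) 2 \frac{m}{-1} = - 6 m \left(-1\right) = - 6 \left(- m\right) = 6 m$)
$186 w{\left(11,11 \right)} = 186 \cdot 6 \cdot 11 = 186 \cdot 66 = 12276$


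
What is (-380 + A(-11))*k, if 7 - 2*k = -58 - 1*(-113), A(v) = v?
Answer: 9384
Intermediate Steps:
k = -24 (k = 7/2 - (-58 - 1*(-113))/2 = 7/2 - (-58 + 113)/2 = 7/2 - 1/2*55 = 7/2 - 55/2 = -24)
(-380 + A(-11))*k = (-380 - 11)*(-24) = -391*(-24) = 9384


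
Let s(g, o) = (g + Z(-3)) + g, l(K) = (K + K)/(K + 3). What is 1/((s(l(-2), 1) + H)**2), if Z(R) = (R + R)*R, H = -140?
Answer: 1/16900 ≈ 5.9172e-5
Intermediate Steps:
l(K) = 2*K/(3 + K) (l(K) = (2*K)/(3 + K) = 2*K/(3 + K))
Z(R) = 2*R**2 (Z(R) = (2*R)*R = 2*R**2)
s(g, o) = 18 + 2*g (s(g, o) = (g + 2*(-3)**2) + g = (g + 2*9) + g = (g + 18) + g = (18 + g) + g = 18 + 2*g)
1/((s(l(-2), 1) + H)**2) = 1/(((18 + 2*(2*(-2)/(3 - 2))) - 140)**2) = 1/(((18 + 2*(2*(-2)/1)) - 140)**2) = 1/(((18 + 2*(2*(-2)*1)) - 140)**2) = 1/(((18 + 2*(-4)) - 140)**2) = 1/(((18 - 8) - 140)**2) = 1/((10 - 140)**2) = 1/((-130)**2) = 1/16900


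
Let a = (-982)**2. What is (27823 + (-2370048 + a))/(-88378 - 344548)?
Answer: 1377901/432926 ≈ 3.1828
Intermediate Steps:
a = 964324
(27823 + (-2370048 + a))/(-88378 - 344548) = (27823 + (-2370048 + 964324))/(-88378 - 344548) = (27823 - 1405724)/(-432926) = -1377901*(-1/432926) = 1377901/432926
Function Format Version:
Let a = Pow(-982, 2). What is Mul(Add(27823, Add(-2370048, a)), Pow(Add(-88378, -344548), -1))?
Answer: Rational(1377901, 432926) ≈ 3.1828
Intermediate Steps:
a = 964324
Mul(Add(27823, Add(-2370048, a)), Pow(Add(-88378, -344548), -1)) = Mul(Add(27823, Add(-2370048, 964324)), Pow(Add(-88378, -344548), -1)) = Mul(Add(27823, -1405724), Pow(-432926, -1)) = Mul(-1377901, Rational(-1, 432926)) = Rational(1377901, 432926)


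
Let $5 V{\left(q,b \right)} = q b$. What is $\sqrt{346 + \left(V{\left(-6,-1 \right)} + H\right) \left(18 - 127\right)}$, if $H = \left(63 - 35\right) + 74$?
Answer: $\frac{i \sqrt{272570}}{5} \approx 104.42 i$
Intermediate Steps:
$H = 102$ ($H = 28 + 74 = 102$)
$V{\left(q,b \right)} = \frac{b q}{5}$ ($V{\left(q,b \right)} = \frac{q b}{5} = \frac{b q}{5}$)
$\sqrt{346 + \left(V{\left(-6,-1 \right)} + H\right) \left(18 - 127\right)} = \sqrt{346 + \left(\frac{1}{5} \left(-1\right) \left(-6\right) + 102\right) \left(18 - 127\right)} = \sqrt{346 + \left(\frac{6}{5} + 102\right) \left(-109\right)} = \sqrt{346 + \frac{516}{5} \left(-109\right)} = \sqrt{346 - \frac{56244}{5}} = \sqrt{- \frac{54514}{5}} = \frac{i \sqrt{272570}}{5}$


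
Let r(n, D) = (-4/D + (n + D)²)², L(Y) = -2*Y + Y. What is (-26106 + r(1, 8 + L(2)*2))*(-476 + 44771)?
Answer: -1130851350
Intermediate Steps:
L(Y) = -Y
r(n, D) = ((D + n)² - 4/D)² (r(n, D) = (-4/D + (D + n)²)² = ((D + n)² - 4/D)²)
(-26106 + r(1, 8 + L(2)*2))*(-476 + 44771) = (-26106 + (-4 + (8 - 1*2*2)*((8 - 1*2*2) + 1)²)²/(8 - 1*2*2)²)*(-476 + 44771) = (-26106 + (-4 + (8 - 2*2)*((8 - 2*2) + 1)²)²/(8 - 2*2)²)*44295 = (-26106 + (-4 + (8 - 4)*((8 - 4) + 1)²)²/(8 - 4)²)*44295 = (-26106 + (-4 + 4*(4 + 1)²)²/4²)*44295 = (-26106 + (-4 + 4*5²)²/16)*44295 = (-26106 + (-4 + 4*25)²/16)*44295 = (-26106 + (-4 + 100)²/16)*44295 = (-26106 + (1/16)*96²)*44295 = (-26106 + (1/16)*9216)*44295 = (-26106 + 576)*44295 = -25530*44295 = -1130851350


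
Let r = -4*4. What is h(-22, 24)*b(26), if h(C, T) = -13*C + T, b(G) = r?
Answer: -4960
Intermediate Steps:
r = -16
b(G) = -16
h(C, T) = T - 13*C
h(-22, 24)*b(26) = (24 - 13*(-22))*(-16) = (24 + 286)*(-16) = 310*(-16) = -4960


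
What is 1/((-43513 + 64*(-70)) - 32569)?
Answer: -1/80562 ≈ -1.2413e-5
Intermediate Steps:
1/((-43513 + 64*(-70)) - 32569) = 1/((-43513 - 4480) - 32569) = 1/(-47993 - 32569) = 1/(-80562) = -1/80562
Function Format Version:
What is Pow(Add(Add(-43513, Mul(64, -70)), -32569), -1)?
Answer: Rational(-1, 80562) ≈ -1.2413e-5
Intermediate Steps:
Pow(Add(Add(-43513, Mul(64, -70)), -32569), -1) = Pow(Add(Add(-43513, -4480), -32569), -1) = Pow(Add(-47993, -32569), -1) = Pow(-80562, -1) = Rational(-1, 80562)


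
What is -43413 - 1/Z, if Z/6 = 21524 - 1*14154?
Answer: -1919722861/44220 ≈ -43413.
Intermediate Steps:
Z = 44220 (Z = 6*(21524 - 1*14154) = 6*(21524 - 14154) = 6*7370 = 44220)
-43413 - 1/Z = -43413 - 1/44220 = -1919722861/44220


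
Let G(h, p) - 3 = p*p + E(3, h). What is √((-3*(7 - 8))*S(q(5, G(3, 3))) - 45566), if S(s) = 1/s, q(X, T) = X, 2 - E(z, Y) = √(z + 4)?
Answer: I*√1139135/5 ≈ 213.46*I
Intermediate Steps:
E(z, Y) = 2 - √(4 + z) (E(z, Y) = 2 - √(z + 4) = 2 - √(4 + z))
G(h, p) = 5 + p² - √7 (G(h, p) = 3 + (p*p + (2 - √(4 + 3))) = 3 + (p² + (2 - √7)) = 3 + (2 + p² - √7) = 5 + p² - √7)
√((-3*(7 - 8))*S(q(5, G(3, 3))) - 45566) = √(-3*(7 - 8)/5 - 45566) = √(-3*(-1)*(⅕) - 45566) = √(3*(⅕) - 45566) = √(⅗ - 45566) = √(-227827/5) = I*√1139135/5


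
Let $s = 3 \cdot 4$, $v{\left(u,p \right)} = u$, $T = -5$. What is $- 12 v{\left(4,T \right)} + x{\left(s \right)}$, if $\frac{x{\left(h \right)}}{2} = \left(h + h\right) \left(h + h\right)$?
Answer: $1104$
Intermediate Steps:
$s = 12$
$x{\left(h \right)} = 8 h^{2}$ ($x{\left(h \right)} = 2 \left(h + h\right) \left(h + h\right) = 2 \cdot 2 h 2 h = 2 \cdot 4 h^{2} = 8 h^{2}$)
$- 12 v{\left(4,T \right)} + x{\left(s \right)} = \left(-12\right) 4 + 8 \cdot 12^{2} = -48 + 8 \cdot 144 = -48 + 1152 = 1104$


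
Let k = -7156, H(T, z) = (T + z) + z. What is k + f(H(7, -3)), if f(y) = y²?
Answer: -7155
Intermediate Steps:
H(T, z) = T + 2*z
k + f(H(7, -3)) = -7156 + (7 + 2*(-3))² = -7156 + (7 - 6)² = -7156 + 1² = -7156 + 1 = -7155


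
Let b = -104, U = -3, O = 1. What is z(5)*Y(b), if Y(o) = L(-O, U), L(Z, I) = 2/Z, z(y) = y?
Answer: -10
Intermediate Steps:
Y(o) = -2 (Y(o) = 2/((-1*1)) = 2/(-1) = 2*(-1) = -2)
z(5)*Y(b) = 5*(-2) = -10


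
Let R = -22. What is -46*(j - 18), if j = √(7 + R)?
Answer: 828 - 46*I*√15 ≈ 828.0 - 178.16*I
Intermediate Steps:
j = I*√15 (j = √(7 - 22) = √(-15) = I*√15 ≈ 3.873*I)
-46*(j - 18) = -46*(I*√15 - 18) = -46*(-18 + I*√15) = 828 - 46*I*√15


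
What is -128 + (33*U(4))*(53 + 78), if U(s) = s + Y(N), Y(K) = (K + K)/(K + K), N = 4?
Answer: 21487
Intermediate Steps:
Y(K) = 1 (Y(K) = (2*K)/((2*K)) = (2*K)*(1/(2*K)) = 1)
U(s) = 1 + s (U(s) = s + 1 = 1 + s)
-128 + (33*U(4))*(53 + 78) = -128 + (33*(1 + 4))*(53 + 78) = -128 + (33*5)*131 = -128 + 165*131 = -128 + 21615 = 21487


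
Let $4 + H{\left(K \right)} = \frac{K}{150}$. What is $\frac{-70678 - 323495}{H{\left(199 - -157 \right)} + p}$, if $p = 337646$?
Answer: $- \frac{29562975}{25323328} \approx -1.1674$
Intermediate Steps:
$H{\left(K \right)} = -4 + \frac{K}{150}$
$\frac{-70678 - 323495}{H{\left(199 - -157 \right)} + p} = \frac{-70678 - 323495}{\left(-4 + \frac{199 - -157}{150}\right) + 337646} = - \frac{394173}{\left(-4 + \frac{199 + 157}{150}\right) + 337646} = - \frac{394173}{\left(-4 + \frac{1}{150} \cdot 356\right) + 337646} = - \frac{394173}{\left(-4 + \frac{178}{75}\right) + 337646} = - \frac{394173}{- \frac{122}{75} + 337646} = - \frac{394173}{\frac{25323328}{75}} = \left(-394173\right) \frac{75}{25323328} = - \frac{29562975}{25323328}$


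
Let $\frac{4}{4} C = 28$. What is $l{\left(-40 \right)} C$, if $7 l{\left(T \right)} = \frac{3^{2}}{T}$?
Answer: $- \frac{9}{10} \approx -0.9$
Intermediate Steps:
$C = 28$
$l{\left(T \right)} = \frac{9}{7 T}$ ($l{\left(T \right)} = \frac{3^{2} \frac{1}{T}}{7} = \frac{9 \frac{1}{T}}{7} = \frac{9}{7 T}$)
$l{\left(-40 \right)} C = \frac{9}{7 \left(-40\right)} 28 = \frac{9}{7} \left(- \frac{1}{40}\right) 28 = \left(- \frac{9}{280}\right) 28 = - \frac{9}{10}$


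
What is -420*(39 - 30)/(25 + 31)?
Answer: -135/2 ≈ -67.500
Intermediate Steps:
-420*(39 - 30)/(25 + 31) = -3780/56 = -420*9/56 = -135/2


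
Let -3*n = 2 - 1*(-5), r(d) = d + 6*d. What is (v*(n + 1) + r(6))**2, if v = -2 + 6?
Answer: 12100/9 ≈ 1344.4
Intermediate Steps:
r(d) = 7*d
n = -7/3 (n = -(2 - 1*(-5))/3 = -(2 + 5)/3 = -1/3*7 = -7/3 ≈ -2.3333)
v = 4
(v*(n + 1) + r(6))**2 = (4*(-7/3 + 1) + 7*6)**2 = (4*(-4/3) + 42)**2 = (-16/3 + 42)**2 = (110/3)**2 = 12100/9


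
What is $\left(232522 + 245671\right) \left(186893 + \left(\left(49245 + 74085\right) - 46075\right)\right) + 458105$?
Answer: $126314182669$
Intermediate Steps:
$\left(232522 + 245671\right) \left(186893 + \left(\left(49245 + 74085\right) - 46075\right)\right) + 458105 = 478193 \left(186893 + \left(123330 - 46075\right)\right) + 458105 = 478193 \left(186893 + 77255\right) + 458105 = 478193 \cdot 264148 + 458105 = 126313724564 + 458105 = 126314182669$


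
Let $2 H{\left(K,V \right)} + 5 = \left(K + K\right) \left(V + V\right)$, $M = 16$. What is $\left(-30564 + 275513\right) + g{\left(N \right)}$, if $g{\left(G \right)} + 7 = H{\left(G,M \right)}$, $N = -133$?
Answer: $\frac{481367}{2} \approx 2.4068 \cdot 10^{5}$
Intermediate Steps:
$H{\left(K,V \right)} = - \frac{5}{2} + 2 K V$ ($H{\left(K,V \right)} = - \frac{5}{2} + \frac{\left(K + K\right) \left(V + V\right)}{2} = - \frac{5}{2} + \frac{2 K 2 V}{2} = - \frac{5}{2} + \frac{4 K V}{2} = - \frac{5}{2} + 2 K V$)
$g{\left(G \right)} = - \frac{19}{2} + 32 G$ ($g{\left(G \right)} = -7 + \left(- \frac{5}{2} + 2 G 16\right) = -7 + \left(- \frac{5}{2} + 32 G\right) = - \frac{19}{2} + 32 G$)
$\left(-30564 + 275513\right) + g{\left(N \right)} = \left(-30564 + 275513\right) + \left(- \frac{19}{2} + 32 \left(-133\right)\right) = 244949 - \frac{8531}{2} = \frac{481367}{2}$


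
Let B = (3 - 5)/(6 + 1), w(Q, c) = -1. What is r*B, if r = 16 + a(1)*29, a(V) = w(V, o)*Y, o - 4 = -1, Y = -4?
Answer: -264/7 ≈ -37.714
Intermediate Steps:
o = 3 (o = 4 - 1 = 3)
a(V) = 4 (a(V) = -1*(-4) = 4)
r = 132 (r = 16 + 4*29 = 16 + 116 = 132)
B = -2/7 ≈ -0.28571
r*B = 132*(-2/7) = -264/7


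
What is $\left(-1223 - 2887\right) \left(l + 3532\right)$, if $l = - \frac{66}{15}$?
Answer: $-14498436$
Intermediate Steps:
$l = - \frac{22}{5}$ ($l = - \frac{66}{15} = \left(-1\right) \frac{22}{5} = - \frac{22}{5} \approx -4.4$)
$\left(-1223 - 2887\right) \left(l + 3532\right) = \left(-1223 - 2887\right) \left(- \frac{22}{5} + 3532\right) = \left(-4110\right) \frac{17638}{5} = -14498436$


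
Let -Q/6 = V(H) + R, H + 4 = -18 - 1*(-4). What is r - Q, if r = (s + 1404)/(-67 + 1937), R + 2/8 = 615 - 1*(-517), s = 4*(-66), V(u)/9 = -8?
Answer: 2378307/374 ≈ 6359.1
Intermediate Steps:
H = -18 (H = -4 + (-18 - 1*(-4)) = -4 + (-18 + 4) = -4 - 14 = -18)
V(u) = -72 (V(u) = 9*(-8) = -72)
s = -264
R = 4527/4 (R = -1/4 + (615 - 1*(-517)) = -1/4 + (615 + 517) = -1/4 + 1132 = 4527/4 ≈ 1131.8)
r = 114/187 (r = (-264 + 1404)/(-67 + 1937) = 1140/1870 = 1140*(1/1870) = 114/187 ≈ 0.60963)
Q = -12717/2 (Q = -6*(-72 + 4527/4) = -6*4239/4 = -12717/2 ≈ -6358.5)
r - Q = 114/187 - 1*(-12717/2) = 114/187 + 12717/2 = 2378307/374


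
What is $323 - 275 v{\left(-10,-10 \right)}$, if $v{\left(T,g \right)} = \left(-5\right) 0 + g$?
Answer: $3073$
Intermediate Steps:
$v{\left(T,g \right)} = g$ ($v{\left(T,g \right)} = 0 + g = g$)
$323 - 275 v{\left(-10,-10 \right)} = 323 - -2750 = 323 + 2750 = 3073$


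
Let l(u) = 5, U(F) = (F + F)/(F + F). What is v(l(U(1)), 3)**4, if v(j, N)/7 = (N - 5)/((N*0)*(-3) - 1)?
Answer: 38416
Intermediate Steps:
U(F) = 1 (U(F) = (2*F)/((2*F)) = (2*F)*(1/(2*F)) = 1)
v(j, N) = 35 - 7*N (v(j, N) = 7*((N - 5)/((N*0)*(-3) - 1)) = 7*((-5 + N)/(0*(-3) - 1)) = 7*((-5 + N)/(0 - 1)) = 7*((-5 + N)/(-1)) = 7*((-5 + N)*(-1)) = 7*(5 - N) = 35 - 7*N)
v(l(U(1)), 3)**4 = (35 - 7*3)**4 = (35 - 21)**4 = 14**4 = 38416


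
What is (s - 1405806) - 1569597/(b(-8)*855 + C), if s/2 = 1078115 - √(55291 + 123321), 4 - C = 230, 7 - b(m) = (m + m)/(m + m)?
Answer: 3678509699/4904 - 4*√44653 ≈ 7.4926e+5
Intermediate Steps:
b(m) = 6 (b(m) = 7 - (m + m)/(m + m) = 7 - 2*m/(2*m) = 7 - 2*m*1/(2*m) = 7 - 1*1 = 7 - 1 = 6)
C = -226 (C = 4 - 1*230 = 4 - 230 = -226)
s = 2156230 - 4*√44653 (s = 2*(1078115 - √(55291 + 123321)) = 2*(1078115 - √178612) = 2*(1078115 - 2*√44653) = 2156230 - 4*√44653 ≈ 2.1554e+6)
(s - 1405806) - 1569597/(b(-8)*855 + C) = ((2156230 - 4*√44653) - 1405806) - 1569597/(6*855 - 226) = (750424 - 4*√44653) - 1569597/(5130 - 226) = (750424 - 4*√44653) - 1569597/4904 = 3678509699/4904 - 4*√44653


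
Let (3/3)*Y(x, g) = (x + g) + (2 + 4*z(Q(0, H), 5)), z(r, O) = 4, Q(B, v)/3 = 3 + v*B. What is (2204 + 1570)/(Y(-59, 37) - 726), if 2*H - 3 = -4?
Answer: -1887/365 ≈ -5.1699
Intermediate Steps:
H = -½ (H = 3/2 + (½)*(-4) = 3/2 - 2 = -½ ≈ -0.50000)
Q(B, v) = 9 + 3*B*v (Q(B, v) = 3*(3 + v*B) = 3*(3 + B*v) = 9 + 3*B*v)
Y(x, g) = 18 + g + x (Y(x, g) = (x + g) + (2 + 4*4) = (g + x) + (2 + 16) = (g + x) + 18 = 18 + g + x)
(2204 + 1570)/(Y(-59, 37) - 726) = (2204 + 1570)/((18 + 37 - 59) - 726) = 3774/(-4 - 726) = 3774/(-730) = 3774*(-1/730) = -1887/365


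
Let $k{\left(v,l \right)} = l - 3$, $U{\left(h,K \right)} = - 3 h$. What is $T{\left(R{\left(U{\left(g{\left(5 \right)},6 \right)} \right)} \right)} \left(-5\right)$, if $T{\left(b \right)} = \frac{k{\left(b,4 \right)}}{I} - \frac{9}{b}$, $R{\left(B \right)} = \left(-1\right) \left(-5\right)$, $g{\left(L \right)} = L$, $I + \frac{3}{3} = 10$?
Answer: $\frac{76}{9} \approx 8.4444$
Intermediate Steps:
$I = 9$ ($I = -1 + 10 = 9$)
$k{\left(v,l \right)} = -3 + l$ ($k{\left(v,l \right)} = l - 3 = -3 + l$)
$R{\left(B \right)} = 5$
$T{\left(b \right)} = \frac{1}{9} - \frac{9}{b}$ ($T{\left(b \right)} = \frac{-3 + 4}{9} - \frac{9}{b} = 1 \cdot \frac{1}{9} - \frac{9}{b} = \frac{1}{9} - \frac{9}{b}$)
$T{\left(R{\left(U{\left(g{\left(5 \right)},6 \right)} \right)} \right)} \left(-5\right) = \frac{-81 + 5}{9 \cdot 5} \left(-5\right) = \frac{1}{9} \cdot \frac{1}{5} \left(-76\right) \left(-5\right) = \left(- \frac{76}{45}\right) \left(-5\right) = \frac{76}{9}$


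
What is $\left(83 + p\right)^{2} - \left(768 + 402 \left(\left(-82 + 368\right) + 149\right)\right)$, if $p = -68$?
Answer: $-175413$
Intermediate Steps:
$\left(83 + p\right)^{2} - \left(768 + 402 \left(\left(-82 + 368\right) + 149\right)\right) = \left(83 - 68\right)^{2} - \left(768 + 402 \left(\left(-82 + 368\right) + 149\right)\right) = 15^{2} - \left(768 + 402 \left(286 + 149\right)\right) = 225 - \left(768 + 402 \cdot 435\right) = 225 - \left(768 + 174870\right) = 225 - 175638 = -175413$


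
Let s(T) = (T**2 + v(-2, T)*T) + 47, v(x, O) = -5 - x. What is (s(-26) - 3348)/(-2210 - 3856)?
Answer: 283/674 ≈ 0.41988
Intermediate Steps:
s(T) = 47 + T**2 - 3*T (s(T) = (T**2 + (-5 - 1*(-2))*T) + 47 = (T**2 + (-5 + 2)*T) + 47 = (T**2 - 3*T) + 47 = 47 + T**2 - 3*T)
(s(-26) - 3348)/(-2210 - 3856) = ((47 + (-26)**2 - 3*(-26)) - 3348)/(-2210 - 3856) = ((47 + 676 + 78) - 3348)/(-6066) = (801 - 3348)*(-1/6066) = -2547*(-1/6066) = 283/674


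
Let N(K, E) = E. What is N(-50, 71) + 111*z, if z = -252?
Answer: -27901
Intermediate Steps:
N(-50, 71) + 111*z = 71 + 111*(-252) = 71 - 27972 = -27901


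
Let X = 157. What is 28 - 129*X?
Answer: -20225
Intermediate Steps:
28 - 129*X = 28 - 129*157 = 28 - 20253 = -20225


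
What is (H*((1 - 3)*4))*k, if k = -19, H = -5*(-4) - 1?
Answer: 2888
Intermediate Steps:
H = 19 (H = 20 - 1 = 19)
(H*((1 - 3)*4))*k = (19*((1 - 3)*4))*(-19) = (19*(-2*4))*(-19) = (19*(-8))*(-19) = -152*(-19) = 2888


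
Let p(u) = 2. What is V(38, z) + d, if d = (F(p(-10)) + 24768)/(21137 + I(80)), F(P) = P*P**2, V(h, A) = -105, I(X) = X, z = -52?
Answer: -2203009/21217 ≈ -103.83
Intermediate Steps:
F(P) = P**3
d = 24776/21217 (d = (2**3 + 24768)/(21137 + 80) = (8 + 24768)/21217 = 24776*(1/21217) = 24776/21217 ≈ 1.1677)
V(38, z) + d = -105 + 24776/21217 = -2203009/21217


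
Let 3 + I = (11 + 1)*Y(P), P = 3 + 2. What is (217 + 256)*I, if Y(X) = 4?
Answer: 21285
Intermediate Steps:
P = 5
I = 45 (I = -3 + (11 + 1)*4 = -3 + 12*4 = -3 + 48 = 45)
(217 + 256)*I = (217 + 256)*45 = 473*45 = 21285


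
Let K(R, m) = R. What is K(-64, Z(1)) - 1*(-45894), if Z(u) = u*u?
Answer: 45830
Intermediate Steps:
Z(u) = u²
K(-64, Z(1)) - 1*(-45894) = -64 - 1*(-45894) = -64 + 45894 = 45830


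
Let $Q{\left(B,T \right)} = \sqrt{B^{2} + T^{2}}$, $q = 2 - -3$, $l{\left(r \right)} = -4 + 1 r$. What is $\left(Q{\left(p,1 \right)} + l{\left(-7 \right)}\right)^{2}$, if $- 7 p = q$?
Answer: $\frac{\left(77 - \sqrt{74}\right)^{2}}{49} \approx 95.474$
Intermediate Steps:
$l{\left(r \right)} = -4 + r$
$q = 5$ ($q = 2 + 3 = 5$)
$p = - \frac{5}{7}$ ($p = \left(- \frac{1}{7}\right) 5 = - \frac{5}{7} \approx -0.71429$)
$\left(Q{\left(p,1 \right)} + l{\left(-7 \right)}\right)^{2} = \left(\sqrt{\left(- \frac{5}{7}\right)^{2} + 1^{2}} - 11\right)^{2} = \left(\sqrt{\frac{25}{49} + 1} - 11\right)^{2} = \left(\sqrt{\frac{74}{49}} - 11\right)^{2} = \left(\frac{\sqrt{74}}{7} - 11\right)^{2} = \left(-11 + \frac{\sqrt{74}}{7}\right)^{2}$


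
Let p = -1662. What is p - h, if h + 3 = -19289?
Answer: 17630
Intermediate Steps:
h = -19292 (h = -3 - 19289 = -19292)
p - h = -1662 - 1*(-19292) = -1662 + 19292 = 17630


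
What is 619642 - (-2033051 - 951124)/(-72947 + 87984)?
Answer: 9320540929/15037 ≈ 6.1984e+5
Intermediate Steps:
619642 - (-2033051 - 951124)/(-72947 + 87984) = 619642 - (-2984175)/15037 = 619642 - 1*(-2984175/15037) = 619642 + 2984175/15037 = 9320540929/15037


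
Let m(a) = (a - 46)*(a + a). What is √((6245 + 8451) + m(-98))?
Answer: 2*√10730 ≈ 207.17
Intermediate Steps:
m(a) = 2*a*(-46 + a) (m(a) = (-46 + a)*(2*a) = 2*a*(-46 + a))
√((6245 + 8451) + m(-98)) = √((6245 + 8451) + 2*(-98)*(-46 - 98)) = √(14696 + 2*(-98)*(-144)) = √(14696 + 28224) = √42920 = 2*√10730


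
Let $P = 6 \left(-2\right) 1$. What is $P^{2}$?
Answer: $144$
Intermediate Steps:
$P = -12$ ($P = \left(-12\right) 1 = -12$)
$P^{2} = \left(-12\right)^{2} = 144$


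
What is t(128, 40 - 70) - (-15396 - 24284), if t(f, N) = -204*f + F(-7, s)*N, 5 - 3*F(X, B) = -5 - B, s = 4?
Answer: 13428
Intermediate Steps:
F(X, B) = 10/3 + B/3 (F(X, B) = 5/3 - (-5 - B)/3 = 5/3 + (5/3 + B/3) = 10/3 + B/3)
t(f, N) = -204*f + 14*N/3 (t(f, N) = -204*f + (10/3 + (1/3)*4)*N = -204*f + (10/3 + 4/3)*N = -204*f + 14*N/3)
t(128, 40 - 70) - (-15396 - 24284) = (-204*128 + 14*(40 - 70)/3) - (-15396 - 24284) = (-26112 + (14/3)*(-30)) - 1*(-39680) = (-26112 - 140) + 39680 = -26252 + 39680 = 13428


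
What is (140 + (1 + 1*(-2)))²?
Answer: 19321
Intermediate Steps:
(140 + (1 + 1*(-2)))² = (140 + (1 - 2))² = (140 - 1)² = 139² = 19321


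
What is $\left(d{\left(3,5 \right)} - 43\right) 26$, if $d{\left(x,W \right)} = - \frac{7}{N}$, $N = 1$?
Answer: $-1300$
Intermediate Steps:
$d{\left(x,W \right)} = -7$ ($d{\left(x,W \right)} = - \frac{7}{1} = \left(-7\right) 1 = -7$)
$\left(d{\left(3,5 \right)} - 43\right) 26 = \left(-7 - 43\right) 26 = \left(-50\right) 26 = -1300$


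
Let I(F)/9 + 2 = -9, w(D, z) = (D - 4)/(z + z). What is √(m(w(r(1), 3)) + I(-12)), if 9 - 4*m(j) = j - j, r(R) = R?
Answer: 3*I*√43/2 ≈ 9.8362*I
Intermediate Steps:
w(D, z) = (-4 + D)/(2*z) (w(D, z) = (-4 + D)/((2*z)) = (-4 + D)*(1/(2*z)) = (-4 + D)/(2*z))
I(F) = -99 (I(F) = -18 + 9*(-9) = -18 - 81 = -99)
m(j) = 9/4 (m(j) = 9/4 - (j - j)/4 = 9/4 - ¼*0 = 9/4 + 0 = 9/4)
√(m(w(r(1), 3)) + I(-12)) = √(9/4 - 99) = √(-387/4) = 3*I*√43/2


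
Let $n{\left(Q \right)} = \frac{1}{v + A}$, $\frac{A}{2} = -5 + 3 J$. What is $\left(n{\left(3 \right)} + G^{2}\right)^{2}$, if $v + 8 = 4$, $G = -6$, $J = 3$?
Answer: $\frac{21025}{16} \approx 1314.1$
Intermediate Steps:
$A = 8$ ($A = 2 \left(-5 + 3 \cdot 3\right) = 2 \left(-5 + 9\right) = 2 \cdot 4 = 8$)
$v = -4$ ($v = -8 + 4 = -4$)
$n{\left(Q \right)} = \frac{1}{4}$ ($n{\left(Q \right)} = \frac{1}{-4 + 8} = \frac{1}{4}$)
$\left(n{\left(3 \right)} + G^{2}\right)^{2} = \left(\frac{1}{4} + \left(-6\right)^{2}\right)^{2} = \left(\frac{1}{4} + 36\right)^{2} = \left(\frac{145}{4}\right)^{2} = \frac{21025}{16}$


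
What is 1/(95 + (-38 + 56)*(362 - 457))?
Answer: -1/1615 ≈ -0.00061920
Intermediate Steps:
1/(95 + (-38 + 56)*(362 - 457)) = 1/(95 + 18*(-95)) = 1/(95 - 1710) = 1/(-1615) = -1/1615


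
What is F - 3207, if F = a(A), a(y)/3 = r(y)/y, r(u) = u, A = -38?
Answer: -3204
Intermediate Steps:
a(y) = 3 (a(y) = 3*(y/y) = 3*1 = 3)
F = 3
F - 3207 = 3 - 3207 = -3204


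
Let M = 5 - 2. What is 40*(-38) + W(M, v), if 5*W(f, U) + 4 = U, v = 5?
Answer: -7599/5 ≈ -1519.8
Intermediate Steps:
M = 3
W(f, U) = -4/5 + U/5
40*(-38) + W(M, v) = 40*(-38) + (-4/5 + (1/5)*5) = -1520 + (-4/5 + 1) = -1520 + 1/5 = -7599/5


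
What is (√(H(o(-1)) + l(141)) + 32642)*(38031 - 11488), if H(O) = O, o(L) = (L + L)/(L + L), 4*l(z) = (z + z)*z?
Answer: 866416606 + 26543*√39766/2 ≈ 8.6906e+8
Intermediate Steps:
l(z) = z²/2 (l(z) = ((z + z)*z)/4 = ((2*z)*z)/4 = (2*z²)/4 = z²/2)
o(L) = 1 (o(L) = (2*L)/((2*L)) = (2*L)*(1/(2*L)) = 1)
(√(H(o(-1)) + l(141)) + 32642)*(38031 - 11488) = (√(1 + (½)*141²) + 32642)*(38031 - 11488) = (√(1 + (½)*19881) + 32642)*26543 = (√(1 + 19881/2) + 32642)*26543 = (√(19883/2) + 32642)*26543 = (√39766/2 + 32642)*26543 = (32642 + √39766/2)*26543 = 866416606 + 26543*√39766/2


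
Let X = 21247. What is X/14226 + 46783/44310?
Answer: 44638598/17509835 ≈ 2.5493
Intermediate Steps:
X/14226 + 46783/44310 = 21247/14226 + 46783/44310 = 44638598/17509835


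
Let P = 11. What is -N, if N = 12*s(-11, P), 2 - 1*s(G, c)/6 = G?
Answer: -936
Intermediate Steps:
s(G, c) = 12 - 6*G
N = 936 (N = 12*(12 - 6*(-11)) = 12*(12 + 66) = 12*78 = 936)
-N = -1*936 = -936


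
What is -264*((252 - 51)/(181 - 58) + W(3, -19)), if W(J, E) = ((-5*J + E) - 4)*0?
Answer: -17688/41 ≈ -431.41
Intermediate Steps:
W(J, E) = 0 (W(J, E) = ((E - 5*J) - 4)*0 = (-4 + E - 5*J)*0 = 0)
-264*((252 - 51)/(181 - 58) + W(3, -19)) = -264*((252 - 51)/(181 - 58) + 0) = -264*(201/123 + 0) = -264*(201*(1/123) + 0) = -264*(67/41 + 0) = -264*67/41 = -17688/41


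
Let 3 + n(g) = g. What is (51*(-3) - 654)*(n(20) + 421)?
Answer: -353466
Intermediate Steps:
n(g) = -3 + g
(51*(-3) - 654)*(n(20) + 421) = (51*(-3) - 654)*((-3 + 20) + 421) = (-153 - 654)*(17 + 421) = -807*438 = -353466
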